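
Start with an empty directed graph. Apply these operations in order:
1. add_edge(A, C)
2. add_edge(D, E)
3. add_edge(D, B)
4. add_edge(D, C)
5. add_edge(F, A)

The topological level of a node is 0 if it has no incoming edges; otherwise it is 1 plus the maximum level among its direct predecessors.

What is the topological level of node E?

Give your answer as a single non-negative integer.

Op 1: add_edge(A, C). Edges now: 1
Op 2: add_edge(D, E). Edges now: 2
Op 3: add_edge(D, B). Edges now: 3
Op 4: add_edge(D, C). Edges now: 4
Op 5: add_edge(F, A). Edges now: 5
Compute levels (Kahn BFS):
  sources (in-degree 0): D, F
  process D: level=0
    D->B: in-degree(B)=0, level(B)=1, enqueue
    D->C: in-degree(C)=1, level(C)>=1
    D->E: in-degree(E)=0, level(E)=1, enqueue
  process F: level=0
    F->A: in-degree(A)=0, level(A)=1, enqueue
  process B: level=1
  process E: level=1
  process A: level=1
    A->C: in-degree(C)=0, level(C)=2, enqueue
  process C: level=2
All levels: A:1, B:1, C:2, D:0, E:1, F:0
level(E) = 1

Answer: 1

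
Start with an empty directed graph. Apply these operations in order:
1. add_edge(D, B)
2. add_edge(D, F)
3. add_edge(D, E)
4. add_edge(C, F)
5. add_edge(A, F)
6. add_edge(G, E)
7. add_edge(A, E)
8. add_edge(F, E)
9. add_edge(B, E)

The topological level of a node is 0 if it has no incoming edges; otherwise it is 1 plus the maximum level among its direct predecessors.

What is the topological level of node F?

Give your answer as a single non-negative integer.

Answer: 1

Derivation:
Op 1: add_edge(D, B). Edges now: 1
Op 2: add_edge(D, F). Edges now: 2
Op 3: add_edge(D, E). Edges now: 3
Op 4: add_edge(C, F). Edges now: 4
Op 5: add_edge(A, F). Edges now: 5
Op 6: add_edge(G, E). Edges now: 6
Op 7: add_edge(A, E). Edges now: 7
Op 8: add_edge(F, E). Edges now: 8
Op 9: add_edge(B, E). Edges now: 9
Compute levels (Kahn BFS):
  sources (in-degree 0): A, C, D, G
  process A: level=0
    A->E: in-degree(E)=4, level(E)>=1
    A->F: in-degree(F)=2, level(F)>=1
  process C: level=0
    C->F: in-degree(F)=1, level(F)>=1
  process D: level=0
    D->B: in-degree(B)=0, level(B)=1, enqueue
    D->E: in-degree(E)=3, level(E)>=1
    D->F: in-degree(F)=0, level(F)=1, enqueue
  process G: level=0
    G->E: in-degree(E)=2, level(E)>=1
  process B: level=1
    B->E: in-degree(E)=1, level(E)>=2
  process F: level=1
    F->E: in-degree(E)=0, level(E)=2, enqueue
  process E: level=2
All levels: A:0, B:1, C:0, D:0, E:2, F:1, G:0
level(F) = 1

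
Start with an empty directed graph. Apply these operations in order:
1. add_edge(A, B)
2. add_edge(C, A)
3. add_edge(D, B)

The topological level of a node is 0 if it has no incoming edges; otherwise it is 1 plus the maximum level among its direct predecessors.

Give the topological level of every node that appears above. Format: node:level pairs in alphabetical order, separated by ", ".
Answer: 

Answer: A:1, B:2, C:0, D:0

Derivation:
Op 1: add_edge(A, B). Edges now: 1
Op 2: add_edge(C, A). Edges now: 2
Op 3: add_edge(D, B). Edges now: 3
Compute levels (Kahn BFS):
  sources (in-degree 0): C, D
  process C: level=0
    C->A: in-degree(A)=0, level(A)=1, enqueue
  process D: level=0
    D->B: in-degree(B)=1, level(B)>=1
  process A: level=1
    A->B: in-degree(B)=0, level(B)=2, enqueue
  process B: level=2
All levels: A:1, B:2, C:0, D:0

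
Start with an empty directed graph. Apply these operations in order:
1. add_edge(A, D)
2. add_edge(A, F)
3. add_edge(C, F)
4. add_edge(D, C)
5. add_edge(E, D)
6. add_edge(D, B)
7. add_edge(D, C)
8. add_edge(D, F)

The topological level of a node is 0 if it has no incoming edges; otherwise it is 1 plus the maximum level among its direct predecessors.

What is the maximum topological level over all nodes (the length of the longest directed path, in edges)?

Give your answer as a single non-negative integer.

Answer: 3

Derivation:
Op 1: add_edge(A, D). Edges now: 1
Op 2: add_edge(A, F). Edges now: 2
Op 3: add_edge(C, F). Edges now: 3
Op 4: add_edge(D, C). Edges now: 4
Op 5: add_edge(E, D). Edges now: 5
Op 6: add_edge(D, B). Edges now: 6
Op 7: add_edge(D, C) (duplicate, no change). Edges now: 6
Op 8: add_edge(D, F). Edges now: 7
Compute levels (Kahn BFS):
  sources (in-degree 0): A, E
  process A: level=0
    A->D: in-degree(D)=1, level(D)>=1
    A->F: in-degree(F)=2, level(F)>=1
  process E: level=0
    E->D: in-degree(D)=0, level(D)=1, enqueue
  process D: level=1
    D->B: in-degree(B)=0, level(B)=2, enqueue
    D->C: in-degree(C)=0, level(C)=2, enqueue
    D->F: in-degree(F)=1, level(F)>=2
  process B: level=2
  process C: level=2
    C->F: in-degree(F)=0, level(F)=3, enqueue
  process F: level=3
All levels: A:0, B:2, C:2, D:1, E:0, F:3
max level = 3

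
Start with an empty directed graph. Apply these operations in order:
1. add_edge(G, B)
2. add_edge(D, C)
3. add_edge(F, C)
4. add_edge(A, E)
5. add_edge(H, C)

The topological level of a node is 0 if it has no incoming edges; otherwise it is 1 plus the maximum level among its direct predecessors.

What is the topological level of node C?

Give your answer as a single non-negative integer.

Op 1: add_edge(G, B). Edges now: 1
Op 2: add_edge(D, C). Edges now: 2
Op 3: add_edge(F, C). Edges now: 3
Op 4: add_edge(A, E). Edges now: 4
Op 5: add_edge(H, C). Edges now: 5
Compute levels (Kahn BFS):
  sources (in-degree 0): A, D, F, G, H
  process A: level=0
    A->E: in-degree(E)=0, level(E)=1, enqueue
  process D: level=0
    D->C: in-degree(C)=2, level(C)>=1
  process F: level=0
    F->C: in-degree(C)=1, level(C)>=1
  process G: level=0
    G->B: in-degree(B)=0, level(B)=1, enqueue
  process H: level=0
    H->C: in-degree(C)=0, level(C)=1, enqueue
  process E: level=1
  process B: level=1
  process C: level=1
All levels: A:0, B:1, C:1, D:0, E:1, F:0, G:0, H:0
level(C) = 1

Answer: 1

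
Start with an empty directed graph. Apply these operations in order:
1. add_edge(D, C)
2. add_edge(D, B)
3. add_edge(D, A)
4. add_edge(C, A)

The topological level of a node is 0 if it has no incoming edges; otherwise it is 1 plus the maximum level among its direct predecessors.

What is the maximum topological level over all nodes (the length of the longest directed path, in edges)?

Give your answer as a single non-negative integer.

Answer: 2

Derivation:
Op 1: add_edge(D, C). Edges now: 1
Op 2: add_edge(D, B). Edges now: 2
Op 3: add_edge(D, A). Edges now: 3
Op 4: add_edge(C, A). Edges now: 4
Compute levels (Kahn BFS):
  sources (in-degree 0): D
  process D: level=0
    D->A: in-degree(A)=1, level(A)>=1
    D->B: in-degree(B)=0, level(B)=1, enqueue
    D->C: in-degree(C)=0, level(C)=1, enqueue
  process B: level=1
  process C: level=1
    C->A: in-degree(A)=0, level(A)=2, enqueue
  process A: level=2
All levels: A:2, B:1, C:1, D:0
max level = 2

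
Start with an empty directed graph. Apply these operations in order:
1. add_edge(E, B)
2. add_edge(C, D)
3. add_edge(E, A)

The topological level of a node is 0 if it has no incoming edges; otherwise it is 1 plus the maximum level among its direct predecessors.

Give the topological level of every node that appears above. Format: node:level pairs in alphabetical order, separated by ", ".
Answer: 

Op 1: add_edge(E, B). Edges now: 1
Op 2: add_edge(C, D). Edges now: 2
Op 3: add_edge(E, A). Edges now: 3
Compute levels (Kahn BFS):
  sources (in-degree 0): C, E
  process C: level=0
    C->D: in-degree(D)=0, level(D)=1, enqueue
  process E: level=0
    E->A: in-degree(A)=0, level(A)=1, enqueue
    E->B: in-degree(B)=0, level(B)=1, enqueue
  process D: level=1
  process A: level=1
  process B: level=1
All levels: A:1, B:1, C:0, D:1, E:0

Answer: A:1, B:1, C:0, D:1, E:0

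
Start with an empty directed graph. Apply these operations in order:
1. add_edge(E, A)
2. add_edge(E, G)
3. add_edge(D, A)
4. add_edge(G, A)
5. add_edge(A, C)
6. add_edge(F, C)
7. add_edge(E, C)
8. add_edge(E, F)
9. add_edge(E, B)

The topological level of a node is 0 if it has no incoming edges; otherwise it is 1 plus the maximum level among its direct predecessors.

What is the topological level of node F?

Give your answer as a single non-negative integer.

Answer: 1

Derivation:
Op 1: add_edge(E, A). Edges now: 1
Op 2: add_edge(E, G). Edges now: 2
Op 3: add_edge(D, A). Edges now: 3
Op 4: add_edge(G, A). Edges now: 4
Op 5: add_edge(A, C). Edges now: 5
Op 6: add_edge(F, C). Edges now: 6
Op 7: add_edge(E, C). Edges now: 7
Op 8: add_edge(E, F). Edges now: 8
Op 9: add_edge(E, B). Edges now: 9
Compute levels (Kahn BFS):
  sources (in-degree 0): D, E
  process D: level=0
    D->A: in-degree(A)=2, level(A)>=1
  process E: level=0
    E->A: in-degree(A)=1, level(A)>=1
    E->B: in-degree(B)=0, level(B)=1, enqueue
    E->C: in-degree(C)=2, level(C)>=1
    E->F: in-degree(F)=0, level(F)=1, enqueue
    E->G: in-degree(G)=0, level(G)=1, enqueue
  process B: level=1
  process F: level=1
    F->C: in-degree(C)=1, level(C)>=2
  process G: level=1
    G->A: in-degree(A)=0, level(A)=2, enqueue
  process A: level=2
    A->C: in-degree(C)=0, level(C)=3, enqueue
  process C: level=3
All levels: A:2, B:1, C:3, D:0, E:0, F:1, G:1
level(F) = 1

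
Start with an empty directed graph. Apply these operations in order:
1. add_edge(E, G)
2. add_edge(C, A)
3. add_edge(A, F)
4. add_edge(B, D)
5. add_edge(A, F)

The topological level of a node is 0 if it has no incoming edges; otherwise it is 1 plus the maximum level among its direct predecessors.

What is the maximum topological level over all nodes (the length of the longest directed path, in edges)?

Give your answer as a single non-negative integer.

Answer: 2

Derivation:
Op 1: add_edge(E, G). Edges now: 1
Op 2: add_edge(C, A). Edges now: 2
Op 3: add_edge(A, F). Edges now: 3
Op 4: add_edge(B, D). Edges now: 4
Op 5: add_edge(A, F) (duplicate, no change). Edges now: 4
Compute levels (Kahn BFS):
  sources (in-degree 0): B, C, E
  process B: level=0
    B->D: in-degree(D)=0, level(D)=1, enqueue
  process C: level=0
    C->A: in-degree(A)=0, level(A)=1, enqueue
  process E: level=0
    E->G: in-degree(G)=0, level(G)=1, enqueue
  process D: level=1
  process A: level=1
    A->F: in-degree(F)=0, level(F)=2, enqueue
  process G: level=1
  process F: level=2
All levels: A:1, B:0, C:0, D:1, E:0, F:2, G:1
max level = 2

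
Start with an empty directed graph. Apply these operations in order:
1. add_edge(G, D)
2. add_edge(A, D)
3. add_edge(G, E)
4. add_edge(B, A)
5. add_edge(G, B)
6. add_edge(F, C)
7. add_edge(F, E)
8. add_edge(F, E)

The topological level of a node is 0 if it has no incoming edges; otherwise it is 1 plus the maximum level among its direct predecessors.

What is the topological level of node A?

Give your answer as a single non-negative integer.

Op 1: add_edge(G, D). Edges now: 1
Op 2: add_edge(A, D). Edges now: 2
Op 3: add_edge(G, E). Edges now: 3
Op 4: add_edge(B, A). Edges now: 4
Op 5: add_edge(G, B). Edges now: 5
Op 6: add_edge(F, C). Edges now: 6
Op 7: add_edge(F, E). Edges now: 7
Op 8: add_edge(F, E) (duplicate, no change). Edges now: 7
Compute levels (Kahn BFS):
  sources (in-degree 0): F, G
  process F: level=0
    F->C: in-degree(C)=0, level(C)=1, enqueue
    F->E: in-degree(E)=1, level(E)>=1
  process G: level=0
    G->B: in-degree(B)=0, level(B)=1, enqueue
    G->D: in-degree(D)=1, level(D)>=1
    G->E: in-degree(E)=0, level(E)=1, enqueue
  process C: level=1
  process B: level=1
    B->A: in-degree(A)=0, level(A)=2, enqueue
  process E: level=1
  process A: level=2
    A->D: in-degree(D)=0, level(D)=3, enqueue
  process D: level=3
All levels: A:2, B:1, C:1, D:3, E:1, F:0, G:0
level(A) = 2

Answer: 2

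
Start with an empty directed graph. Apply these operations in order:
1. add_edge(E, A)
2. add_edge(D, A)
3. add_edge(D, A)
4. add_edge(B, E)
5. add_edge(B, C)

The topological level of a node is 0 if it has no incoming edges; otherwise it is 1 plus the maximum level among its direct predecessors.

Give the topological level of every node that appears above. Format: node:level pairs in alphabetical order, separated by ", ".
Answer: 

Op 1: add_edge(E, A). Edges now: 1
Op 2: add_edge(D, A). Edges now: 2
Op 3: add_edge(D, A) (duplicate, no change). Edges now: 2
Op 4: add_edge(B, E). Edges now: 3
Op 5: add_edge(B, C). Edges now: 4
Compute levels (Kahn BFS):
  sources (in-degree 0): B, D
  process B: level=0
    B->C: in-degree(C)=0, level(C)=1, enqueue
    B->E: in-degree(E)=0, level(E)=1, enqueue
  process D: level=0
    D->A: in-degree(A)=1, level(A)>=1
  process C: level=1
  process E: level=1
    E->A: in-degree(A)=0, level(A)=2, enqueue
  process A: level=2
All levels: A:2, B:0, C:1, D:0, E:1

Answer: A:2, B:0, C:1, D:0, E:1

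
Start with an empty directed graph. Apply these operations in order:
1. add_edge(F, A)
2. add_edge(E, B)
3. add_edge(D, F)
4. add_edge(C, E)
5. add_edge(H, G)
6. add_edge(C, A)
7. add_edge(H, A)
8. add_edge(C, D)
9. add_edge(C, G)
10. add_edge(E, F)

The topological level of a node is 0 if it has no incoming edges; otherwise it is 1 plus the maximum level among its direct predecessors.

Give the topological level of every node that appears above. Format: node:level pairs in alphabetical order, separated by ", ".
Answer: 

Op 1: add_edge(F, A). Edges now: 1
Op 2: add_edge(E, B). Edges now: 2
Op 3: add_edge(D, F). Edges now: 3
Op 4: add_edge(C, E). Edges now: 4
Op 5: add_edge(H, G). Edges now: 5
Op 6: add_edge(C, A). Edges now: 6
Op 7: add_edge(H, A). Edges now: 7
Op 8: add_edge(C, D). Edges now: 8
Op 9: add_edge(C, G). Edges now: 9
Op 10: add_edge(E, F). Edges now: 10
Compute levels (Kahn BFS):
  sources (in-degree 0): C, H
  process C: level=0
    C->A: in-degree(A)=2, level(A)>=1
    C->D: in-degree(D)=0, level(D)=1, enqueue
    C->E: in-degree(E)=0, level(E)=1, enqueue
    C->G: in-degree(G)=1, level(G)>=1
  process H: level=0
    H->A: in-degree(A)=1, level(A)>=1
    H->G: in-degree(G)=0, level(G)=1, enqueue
  process D: level=1
    D->F: in-degree(F)=1, level(F)>=2
  process E: level=1
    E->B: in-degree(B)=0, level(B)=2, enqueue
    E->F: in-degree(F)=0, level(F)=2, enqueue
  process G: level=1
  process B: level=2
  process F: level=2
    F->A: in-degree(A)=0, level(A)=3, enqueue
  process A: level=3
All levels: A:3, B:2, C:0, D:1, E:1, F:2, G:1, H:0

Answer: A:3, B:2, C:0, D:1, E:1, F:2, G:1, H:0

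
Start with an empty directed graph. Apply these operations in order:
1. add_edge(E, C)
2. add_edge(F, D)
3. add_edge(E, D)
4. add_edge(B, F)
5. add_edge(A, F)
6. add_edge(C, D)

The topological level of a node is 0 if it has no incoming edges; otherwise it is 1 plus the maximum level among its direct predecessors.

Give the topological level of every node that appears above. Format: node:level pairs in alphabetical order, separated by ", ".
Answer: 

Op 1: add_edge(E, C). Edges now: 1
Op 2: add_edge(F, D). Edges now: 2
Op 3: add_edge(E, D). Edges now: 3
Op 4: add_edge(B, F). Edges now: 4
Op 5: add_edge(A, F). Edges now: 5
Op 6: add_edge(C, D). Edges now: 6
Compute levels (Kahn BFS):
  sources (in-degree 0): A, B, E
  process A: level=0
    A->F: in-degree(F)=1, level(F)>=1
  process B: level=0
    B->F: in-degree(F)=0, level(F)=1, enqueue
  process E: level=0
    E->C: in-degree(C)=0, level(C)=1, enqueue
    E->D: in-degree(D)=2, level(D)>=1
  process F: level=1
    F->D: in-degree(D)=1, level(D)>=2
  process C: level=1
    C->D: in-degree(D)=0, level(D)=2, enqueue
  process D: level=2
All levels: A:0, B:0, C:1, D:2, E:0, F:1

Answer: A:0, B:0, C:1, D:2, E:0, F:1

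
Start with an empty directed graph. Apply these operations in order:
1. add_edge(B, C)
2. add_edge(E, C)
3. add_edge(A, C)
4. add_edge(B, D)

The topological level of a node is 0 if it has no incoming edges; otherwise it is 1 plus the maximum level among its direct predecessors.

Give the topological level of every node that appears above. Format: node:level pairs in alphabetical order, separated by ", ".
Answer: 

Answer: A:0, B:0, C:1, D:1, E:0

Derivation:
Op 1: add_edge(B, C). Edges now: 1
Op 2: add_edge(E, C). Edges now: 2
Op 3: add_edge(A, C). Edges now: 3
Op 4: add_edge(B, D). Edges now: 4
Compute levels (Kahn BFS):
  sources (in-degree 0): A, B, E
  process A: level=0
    A->C: in-degree(C)=2, level(C)>=1
  process B: level=0
    B->C: in-degree(C)=1, level(C)>=1
    B->D: in-degree(D)=0, level(D)=1, enqueue
  process E: level=0
    E->C: in-degree(C)=0, level(C)=1, enqueue
  process D: level=1
  process C: level=1
All levels: A:0, B:0, C:1, D:1, E:0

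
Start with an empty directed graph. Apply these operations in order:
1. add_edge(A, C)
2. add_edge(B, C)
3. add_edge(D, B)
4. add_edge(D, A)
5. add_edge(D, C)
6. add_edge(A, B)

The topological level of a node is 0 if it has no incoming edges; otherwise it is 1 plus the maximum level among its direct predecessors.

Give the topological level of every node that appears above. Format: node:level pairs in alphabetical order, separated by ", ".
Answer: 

Op 1: add_edge(A, C). Edges now: 1
Op 2: add_edge(B, C). Edges now: 2
Op 3: add_edge(D, B). Edges now: 3
Op 4: add_edge(D, A). Edges now: 4
Op 5: add_edge(D, C). Edges now: 5
Op 6: add_edge(A, B). Edges now: 6
Compute levels (Kahn BFS):
  sources (in-degree 0): D
  process D: level=0
    D->A: in-degree(A)=0, level(A)=1, enqueue
    D->B: in-degree(B)=1, level(B)>=1
    D->C: in-degree(C)=2, level(C)>=1
  process A: level=1
    A->B: in-degree(B)=0, level(B)=2, enqueue
    A->C: in-degree(C)=1, level(C)>=2
  process B: level=2
    B->C: in-degree(C)=0, level(C)=3, enqueue
  process C: level=3
All levels: A:1, B:2, C:3, D:0

Answer: A:1, B:2, C:3, D:0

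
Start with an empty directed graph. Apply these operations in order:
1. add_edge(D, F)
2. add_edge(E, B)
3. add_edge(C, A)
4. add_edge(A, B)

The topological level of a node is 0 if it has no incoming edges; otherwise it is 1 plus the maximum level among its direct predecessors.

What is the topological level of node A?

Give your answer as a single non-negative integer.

Op 1: add_edge(D, F). Edges now: 1
Op 2: add_edge(E, B). Edges now: 2
Op 3: add_edge(C, A). Edges now: 3
Op 4: add_edge(A, B). Edges now: 4
Compute levels (Kahn BFS):
  sources (in-degree 0): C, D, E
  process C: level=0
    C->A: in-degree(A)=0, level(A)=1, enqueue
  process D: level=0
    D->F: in-degree(F)=0, level(F)=1, enqueue
  process E: level=0
    E->B: in-degree(B)=1, level(B)>=1
  process A: level=1
    A->B: in-degree(B)=0, level(B)=2, enqueue
  process F: level=1
  process B: level=2
All levels: A:1, B:2, C:0, D:0, E:0, F:1
level(A) = 1

Answer: 1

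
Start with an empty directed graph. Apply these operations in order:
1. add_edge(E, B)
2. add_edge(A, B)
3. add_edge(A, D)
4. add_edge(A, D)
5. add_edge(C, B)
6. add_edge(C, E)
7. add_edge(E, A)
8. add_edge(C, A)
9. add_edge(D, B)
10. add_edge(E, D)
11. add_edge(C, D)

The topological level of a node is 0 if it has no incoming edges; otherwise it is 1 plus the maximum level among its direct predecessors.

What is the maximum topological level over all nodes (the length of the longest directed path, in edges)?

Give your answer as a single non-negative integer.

Answer: 4

Derivation:
Op 1: add_edge(E, B). Edges now: 1
Op 2: add_edge(A, B). Edges now: 2
Op 3: add_edge(A, D). Edges now: 3
Op 4: add_edge(A, D) (duplicate, no change). Edges now: 3
Op 5: add_edge(C, B). Edges now: 4
Op 6: add_edge(C, E). Edges now: 5
Op 7: add_edge(E, A). Edges now: 6
Op 8: add_edge(C, A). Edges now: 7
Op 9: add_edge(D, B). Edges now: 8
Op 10: add_edge(E, D). Edges now: 9
Op 11: add_edge(C, D). Edges now: 10
Compute levels (Kahn BFS):
  sources (in-degree 0): C
  process C: level=0
    C->A: in-degree(A)=1, level(A)>=1
    C->B: in-degree(B)=3, level(B)>=1
    C->D: in-degree(D)=2, level(D)>=1
    C->E: in-degree(E)=0, level(E)=1, enqueue
  process E: level=1
    E->A: in-degree(A)=0, level(A)=2, enqueue
    E->B: in-degree(B)=2, level(B)>=2
    E->D: in-degree(D)=1, level(D)>=2
  process A: level=2
    A->B: in-degree(B)=1, level(B)>=3
    A->D: in-degree(D)=0, level(D)=3, enqueue
  process D: level=3
    D->B: in-degree(B)=0, level(B)=4, enqueue
  process B: level=4
All levels: A:2, B:4, C:0, D:3, E:1
max level = 4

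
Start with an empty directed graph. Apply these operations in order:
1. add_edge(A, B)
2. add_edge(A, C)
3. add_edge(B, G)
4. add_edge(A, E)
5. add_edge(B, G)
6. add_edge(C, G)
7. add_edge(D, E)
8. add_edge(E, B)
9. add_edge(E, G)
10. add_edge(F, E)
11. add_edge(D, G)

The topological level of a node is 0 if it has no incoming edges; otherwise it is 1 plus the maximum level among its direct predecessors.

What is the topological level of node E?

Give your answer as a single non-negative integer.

Answer: 1

Derivation:
Op 1: add_edge(A, B). Edges now: 1
Op 2: add_edge(A, C). Edges now: 2
Op 3: add_edge(B, G). Edges now: 3
Op 4: add_edge(A, E). Edges now: 4
Op 5: add_edge(B, G) (duplicate, no change). Edges now: 4
Op 6: add_edge(C, G). Edges now: 5
Op 7: add_edge(D, E). Edges now: 6
Op 8: add_edge(E, B). Edges now: 7
Op 9: add_edge(E, G). Edges now: 8
Op 10: add_edge(F, E). Edges now: 9
Op 11: add_edge(D, G). Edges now: 10
Compute levels (Kahn BFS):
  sources (in-degree 0): A, D, F
  process A: level=0
    A->B: in-degree(B)=1, level(B)>=1
    A->C: in-degree(C)=0, level(C)=1, enqueue
    A->E: in-degree(E)=2, level(E)>=1
  process D: level=0
    D->E: in-degree(E)=1, level(E)>=1
    D->G: in-degree(G)=3, level(G)>=1
  process F: level=0
    F->E: in-degree(E)=0, level(E)=1, enqueue
  process C: level=1
    C->G: in-degree(G)=2, level(G)>=2
  process E: level=1
    E->B: in-degree(B)=0, level(B)=2, enqueue
    E->G: in-degree(G)=1, level(G)>=2
  process B: level=2
    B->G: in-degree(G)=0, level(G)=3, enqueue
  process G: level=3
All levels: A:0, B:2, C:1, D:0, E:1, F:0, G:3
level(E) = 1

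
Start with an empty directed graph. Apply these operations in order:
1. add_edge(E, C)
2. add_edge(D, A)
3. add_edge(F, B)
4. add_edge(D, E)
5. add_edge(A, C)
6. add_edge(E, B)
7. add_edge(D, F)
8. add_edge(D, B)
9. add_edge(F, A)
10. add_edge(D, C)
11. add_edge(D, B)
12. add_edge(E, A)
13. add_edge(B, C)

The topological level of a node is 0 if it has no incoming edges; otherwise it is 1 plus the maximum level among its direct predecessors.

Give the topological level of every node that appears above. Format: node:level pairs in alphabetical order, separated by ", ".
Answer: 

Op 1: add_edge(E, C). Edges now: 1
Op 2: add_edge(D, A). Edges now: 2
Op 3: add_edge(F, B). Edges now: 3
Op 4: add_edge(D, E). Edges now: 4
Op 5: add_edge(A, C). Edges now: 5
Op 6: add_edge(E, B). Edges now: 6
Op 7: add_edge(D, F). Edges now: 7
Op 8: add_edge(D, B). Edges now: 8
Op 9: add_edge(F, A). Edges now: 9
Op 10: add_edge(D, C). Edges now: 10
Op 11: add_edge(D, B) (duplicate, no change). Edges now: 10
Op 12: add_edge(E, A). Edges now: 11
Op 13: add_edge(B, C). Edges now: 12
Compute levels (Kahn BFS):
  sources (in-degree 0): D
  process D: level=0
    D->A: in-degree(A)=2, level(A)>=1
    D->B: in-degree(B)=2, level(B)>=1
    D->C: in-degree(C)=3, level(C)>=1
    D->E: in-degree(E)=0, level(E)=1, enqueue
    D->F: in-degree(F)=0, level(F)=1, enqueue
  process E: level=1
    E->A: in-degree(A)=1, level(A)>=2
    E->B: in-degree(B)=1, level(B)>=2
    E->C: in-degree(C)=2, level(C)>=2
  process F: level=1
    F->A: in-degree(A)=0, level(A)=2, enqueue
    F->B: in-degree(B)=0, level(B)=2, enqueue
  process A: level=2
    A->C: in-degree(C)=1, level(C)>=3
  process B: level=2
    B->C: in-degree(C)=0, level(C)=3, enqueue
  process C: level=3
All levels: A:2, B:2, C:3, D:0, E:1, F:1

Answer: A:2, B:2, C:3, D:0, E:1, F:1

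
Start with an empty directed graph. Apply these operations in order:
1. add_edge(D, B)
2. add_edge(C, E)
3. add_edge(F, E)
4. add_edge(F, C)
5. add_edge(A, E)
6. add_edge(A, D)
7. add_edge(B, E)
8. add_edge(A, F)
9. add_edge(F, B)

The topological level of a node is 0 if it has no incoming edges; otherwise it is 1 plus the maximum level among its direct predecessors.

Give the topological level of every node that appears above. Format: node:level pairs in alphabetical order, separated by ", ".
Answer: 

Op 1: add_edge(D, B). Edges now: 1
Op 2: add_edge(C, E). Edges now: 2
Op 3: add_edge(F, E). Edges now: 3
Op 4: add_edge(F, C). Edges now: 4
Op 5: add_edge(A, E). Edges now: 5
Op 6: add_edge(A, D). Edges now: 6
Op 7: add_edge(B, E). Edges now: 7
Op 8: add_edge(A, F). Edges now: 8
Op 9: add_edge(F, B). Edges now: 9
Compute levels (Kahn BFS):
  sources (in-degree 0): A
  process A: level=0
    A->D: in-degree(D)=0, level(D)=1, enqueue
    A->E: in-degree(E)=3, level(E)>=1
    A->F: in-degree(F)=0, level(F)=1, enqueue
  process D: level=1
    D->B: in-degree(B)=1, level(B)>=2
  process F: level=1
    F->B: in-degree(B)=0, level(B)=2, enqueue
    F->C: in-degree(C)=0, level(C)=2, enqueue
    F->E: in-degree(E)=2, level(E)>=2
  process B: level=2
    B->E: in-degree(E)=1, level(E)>=3
  process C: level=2
    C->E: in-degree(E)=0, level(E)=3, enqueue
  process E: level=3
All levels: A:0, B:2, C:2, D:1, E:3, F:1

Answer: A:0, B:2, C:2, D:1, E:3, F:1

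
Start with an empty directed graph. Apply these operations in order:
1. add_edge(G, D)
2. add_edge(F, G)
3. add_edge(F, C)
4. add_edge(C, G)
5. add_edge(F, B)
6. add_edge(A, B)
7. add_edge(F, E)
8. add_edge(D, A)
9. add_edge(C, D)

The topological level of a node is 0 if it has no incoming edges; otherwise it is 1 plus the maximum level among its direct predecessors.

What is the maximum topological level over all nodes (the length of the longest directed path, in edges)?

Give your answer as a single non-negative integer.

Answer: 5

Derivation:
Op 1: add_edge(G, D). Edges now: 1
Op 2: add_edge(F, G). Edges now: 2
Op 3: add_edge(F, C). Edges now: 3
Op 4: add_edge(C, G). Edges now: 4
Op 5: add_edge(F, B). Edges now: 5
Op 6: add_edge(A, B). Edges now: 6
Op 7: add_edge(F, E). Edges now: 7
Op 8: add_edge(D, A). Edges now: 8
Op 9: add_edge(C, D). Edges now: 9
Compute levels (Kahn BFS):
  sources (in-degree 0): F
  process F: level=0
    F->B: in-degree(B)=1, level(B)>=1
    F->C: in-degree(C)=0, level(C)=1, enqueue
    F->E: in-degree(E)=0, level(E)=1, enqueue
    F->G: in-degree(G)=1, level(G)>=1
  process C: level=1
    C->D: in-degree(D)=1, level(D)>=2
    C->G: in-degree(G)=0, level(G)=2, enqueue
  process E: level=1
  process G: level=2
    G->D: in-degree(D)=0, level(D)=3, enqueue
  process D: level=3
    D->A: in-degree(A)=0, level(A)=4, enqueue
  process A: level=4
    A->B: in-degree(B)=0, level(B)=5, enqueue
  process B: level=5
All levels: A:4, B:5, C:1, D:3, E:1, F:0, G:2
max level = 5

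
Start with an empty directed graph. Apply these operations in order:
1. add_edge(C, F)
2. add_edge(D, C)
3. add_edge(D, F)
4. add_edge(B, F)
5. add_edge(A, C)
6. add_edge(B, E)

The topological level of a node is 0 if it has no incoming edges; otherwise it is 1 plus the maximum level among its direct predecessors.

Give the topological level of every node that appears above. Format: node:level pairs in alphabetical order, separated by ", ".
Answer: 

Answer: A:0, B:0, C:1, D:0, E:1, F:2

Derivation:
Op 1: add_edge(C, F). Edges now: 1
Op 2: add_edge(D, C). Edges now: 2
Op 3: add_edge(D, F). Edges now: 3
Op 4: add_edge(B, F). Edges now: 4
Op 5: add_edge(A, C). Edges now: 5
Op 6: add_edge(B, E). Edges now: 6
Compute levels (Kahn BFS):
  sources (in-degree 0): A, B, D
  process A: level=0
    A->C: in-degree(C)=1, level(C)>=1
  process B: level=0
    B->E: in-degree(E)=0, level(E)=1, enqueue
    B->F: in-degree(F)=2, level(F)>=1
  process D: level=0
    D->C: in-degree(C)=0, level(C)=1, enqueue
    D->F: in-degree(F)=1, level(F)>=1
  process E: level=1
  process C: level=1
    C->F: in-degree(F)=0, level(F)=2, enqueue
  process F: level=2
All levels: A:0, B:0, C:1, D:0, E:1, F:2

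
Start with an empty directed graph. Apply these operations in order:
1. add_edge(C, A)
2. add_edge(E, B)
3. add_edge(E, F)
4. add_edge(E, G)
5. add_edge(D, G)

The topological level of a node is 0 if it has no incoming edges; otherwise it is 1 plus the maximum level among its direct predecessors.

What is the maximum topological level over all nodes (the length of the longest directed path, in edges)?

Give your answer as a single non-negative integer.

Op 1: add_edge(C, A). Edges now: 1
Op 2: add_edge(E, B). Edges now: 2
Op 3: add_edge(E, F). Edges now: 3
Op 4: add_edge(E, G). Edges now: 4
Op 5: add_edge(D, G). Edges now: 5
Compute levels (Kahn BFS):
  sources (in-degree 0): C, D, E
  process C: level=0
    C->A: in-degree(A)=0, level(A)=1, enqueue
  process D: level=0
    D->G: in-degree(G)=1, level(G)>=1
  process E: level=0
    E->B: in-degree(B)=0, level(B)=1, enqueue
    E->F: in-degree(F)=0, level(F)=1, enqueue
    E->G: in-degree(G)=0, level(G)=1, enqueue
  process A: level=1
  process B: level=1
  process F: level=1
  process G: level=1
All levels: A:1, B:1, C:0, D:0, E:0, F:1, G:1
max level = 1

Answer: 1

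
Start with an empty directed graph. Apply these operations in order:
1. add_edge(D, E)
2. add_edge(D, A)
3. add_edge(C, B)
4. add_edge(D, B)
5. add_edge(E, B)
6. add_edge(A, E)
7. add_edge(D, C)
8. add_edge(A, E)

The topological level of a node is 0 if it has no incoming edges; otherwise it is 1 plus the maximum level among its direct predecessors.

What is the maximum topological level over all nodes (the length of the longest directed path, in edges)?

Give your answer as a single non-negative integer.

Answer: 3

Derivation:
Op 1: add_edge(D, E). Edges now: 1
Op 2: add_edge(D, A). Edges now: 2
Op 3: add_edge(C, B). Edges now: 3
Op 4: add_edge(D, B). Edges now: 4
Op 5: add_edge(E, B). Edges now: 5
Op 6: add_edge(A, E). Edges now: 6
Op 7: add_edge(D, C). Edges now: 7
Op 8: add_edge(A, E) (duplicate, no change). Edges now: 7
Compute levels (Kahn BFS):
  sources (in-degree 0): D
  process D: level=0
    D->A: in-degree(A)=0, level(A)=1, enqueue
    D->B: in-degree(B)=2, level(B)>=1
    D->C: in-degree(C)=0, level(C)=1, enqueue
    D->E: in-degree(E)=1, level(E)>=1
  process A: level=1
    A->E: in-degree(E)=0, level(E)=2, enqueue
  process C: level=1
    C->B: in-degree(B)=1, level(B)>=2
  process E: level=2
    E->B: in-degree(B)=0, level(B)=3, enqueue
  process B: level=3
All levels: A:1, B:3, C:1, D:0, E:2
max level = 3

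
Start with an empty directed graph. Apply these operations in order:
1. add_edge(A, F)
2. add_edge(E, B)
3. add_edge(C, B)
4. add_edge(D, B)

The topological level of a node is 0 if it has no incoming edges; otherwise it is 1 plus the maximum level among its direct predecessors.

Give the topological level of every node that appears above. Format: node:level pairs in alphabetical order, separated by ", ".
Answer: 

Op 1: add_edge(A, F). Edges now: 1
Op 2: add_edge(E, B). Edges now: 2
Op 3: add_edge(C, B). Edges now: 3
Op 4: add_edge(D, B). Edges now: 4
Compute levels (Kahn BFS):
  sources (in-degree 0): A, C, D, E
  process A: level=0
    A->F: in-degree(F)=0, level(F)=1, enqueue
  process C: level=0
    C->B: in-degree(B)=2, level(B)>=1
  process D: level=0
    D->B: in-degree(B)=1, level(B)>=1
  process E: level=0
    E->B: in-degree(B)=0, level(B)=1, enqueue
  process F: level=1
  process B: level=1
All levels: A:0, B:1, C:0, D:0, E:0, F:1

Answer: A:0, B:1, C:0, D:0, E:0, F:1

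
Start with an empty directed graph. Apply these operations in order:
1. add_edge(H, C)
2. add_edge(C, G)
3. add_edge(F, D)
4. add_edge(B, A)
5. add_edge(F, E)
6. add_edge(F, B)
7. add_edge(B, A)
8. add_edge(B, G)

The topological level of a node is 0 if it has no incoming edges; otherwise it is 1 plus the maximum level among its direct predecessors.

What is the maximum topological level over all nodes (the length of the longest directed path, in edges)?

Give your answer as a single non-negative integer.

Answer: 2

Derivation:
Op 1: add_edge(H, C). Edges now: 1
Op 2: add_edge(C, G). Edges now: 2
Op 3: add_edge(F, D). Edges now: 3
Op 4: add_edge(B, A). Edges now: 4
Op 5: add_edge(F, E). Edges now: 5
Op 6: add_edge(F, B). Edges now: 6
Op 7: add_edge(B, A) (duplicate, no change). Edges now: 6
Op 8: add_edge(B, G). Edges now: 7
Compute levels (Kahn BFS):
  sources (in-degree 0): F, H
  process F: level=0
    F->B: in-degree(B)=0, level(B)=1, enqueue
    F->D: in-degree(D)=0, level(D)=1, enqueue
    F->E: in-degree(E)=0, level(E)=1, enqueue
  process H: level=0
    H->C: in-degree(C)=0, level(C)=1, enqueue
  process B: level=1
    B->A: in-degree(A)=0, level(A)=2, enqueue
    B->G: in-degree(G)=1, level(G)>=2
  process D: level=1
  process E: level=1
  process C: level=1
    C->G: in-degree(G)=0, level(G)=2, enqueue
  process A: level=2
  process G: level=2
All levels: A:2, B:1, C:1, D:1, E:1, F:0, G:2, H:0
max level = 2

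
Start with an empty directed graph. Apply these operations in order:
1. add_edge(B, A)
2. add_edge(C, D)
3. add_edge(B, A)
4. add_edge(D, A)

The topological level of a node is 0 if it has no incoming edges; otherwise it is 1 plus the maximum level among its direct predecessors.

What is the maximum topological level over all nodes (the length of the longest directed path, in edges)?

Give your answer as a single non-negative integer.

Op 1: add_edge(B, A). Edges now: 1
Op 2: add_edge(C, D). Edges now: 2
Op 3: add_edge(B, A) (duplicate, no change). Edges now: 2
Op 4: add_edge(D, A). Edges now: 3
Compute levels (Kahn BFS):
  sources (in-degree 0): B, C
  process B: level=0
    B->A: in-degree(A)=1, level(A)>=1
  process C: level=0
    C->D: in-degree(D)=0, level(D)=1, enqueue
  process D: level=1
    D->A: in-degree(A)=0, level(A)=2, enqueue
  process A: level=2
All levels: A:2, B:0, C:0, D:1
max level = 2

Answer: 2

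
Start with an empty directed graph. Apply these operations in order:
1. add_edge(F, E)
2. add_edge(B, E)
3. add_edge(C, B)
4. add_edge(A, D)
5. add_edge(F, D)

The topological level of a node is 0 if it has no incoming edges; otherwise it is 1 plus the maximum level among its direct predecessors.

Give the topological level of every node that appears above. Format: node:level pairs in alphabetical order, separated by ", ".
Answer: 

Answer: A:0, B:1, C:0, D:1, E:2, F:0

Derivation:
Op 1: add_edge(F, E). Edges now: 1
Op 2: add_edge(B, E). Edges now: 2
Op 3: add_edge(C, B). Edges now: 3
Op 4: add_edge(A, D). Edges now: 4
Op 5: add_edge(F, D). Edges now: 5
Compute levels (Kahn BFS):
  sources (in-degree 0): A, C, F
  process A: level=0
    A->D: in-degree(D)=1, level(D)>=1
  process C: level=0
    C->B: in-degree(B)=0, level(B)=1, enqueue
  process F: level=0
    F->D: in-degree(D)=0, level(D)=1, enqueue
    F->E: in-degree(E)=1, level(E)>=1
  process B: level=1
    B->E: in-degree(E)=0, level(E)=2, enqueue
  process D: level=1
  process E: level=2
All levels: A:0, B:1, C:0, D:1, E:2, F:0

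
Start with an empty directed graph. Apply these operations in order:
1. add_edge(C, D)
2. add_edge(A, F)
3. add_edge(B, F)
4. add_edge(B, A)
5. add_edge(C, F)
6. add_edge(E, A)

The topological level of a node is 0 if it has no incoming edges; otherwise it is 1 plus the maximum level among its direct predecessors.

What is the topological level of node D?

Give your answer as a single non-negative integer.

Op 1: add_edge(C, D). Edges now: 1
Op 2: add_edge(A, F). Edges now: 2
Op 3: add_edge(B, F). Edges now: 3
Op 4: add_edge(B, A). Edges now: 4
Op 5: add_edge(C, F). Edges now: 5
Op 6: add_edge(E, A). Edges now: 6
Compute levels (Kahn BFS):
  sources (in-degree 0): B, C, E
  process B: level=0
    B->A: in-degree(A)=1, level(A)>=1
    B->F: in-degree(F)=2, level(F)>=1
  process C: level=0
    C->D: in-degree(D)=0, level(D)=1, enqueue
    C->F: in-degree(F)=1, level(F)>=1
  process E: level=0
    E->A: in-degree(A)=0, level(A)=1, enqueue
  process D: level=1
  process A: level=1
    A->F: in-degree(F)=0, level(F)=2, enqueue
  process F: level=2
All levels: A:1, B:0, C:0, D:1, E:0, F:2
level(D) = 1

Answer: 1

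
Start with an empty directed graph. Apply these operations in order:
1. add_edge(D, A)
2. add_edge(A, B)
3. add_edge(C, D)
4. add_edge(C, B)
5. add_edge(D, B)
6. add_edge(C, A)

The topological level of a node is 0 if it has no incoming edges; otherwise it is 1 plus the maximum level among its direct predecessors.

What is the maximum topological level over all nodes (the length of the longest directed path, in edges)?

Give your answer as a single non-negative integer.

Op 1: add_edge(D, A). Edges now: 1
Op 2: add_edge(A, B). Edges now: 2
Op 3: add_edge(C, D). Edges now: 3
Op 4: add_edge(C, B). Edges now: 4
Op 5: add_edge(D, B). Edges now: 5
Op 6: add_edge(C, A). Edges now: 6
Compute levels (Kahn BFS):
  sources (in-degree 0): C
  process C: level=0
    C->A: in-degree(A)=1, level(A)>=1
    C->B: in-degree(B)=2, level(B)>=1
    C->D: in-degree(D)=0, level(D)=1, enqueue
  process D: level=1
    D->A: in-degree(A)=0, level(A)=2, enqueue
    D->B: in-degree(B)=1, level(B)>=2
  process A: level=2
    A->B: in-degree(B)=0, level(B)=3, enqueue
  process B: level=3
All levels: A:2, B:3, C:0, D:1
max level = 3

Answer: 3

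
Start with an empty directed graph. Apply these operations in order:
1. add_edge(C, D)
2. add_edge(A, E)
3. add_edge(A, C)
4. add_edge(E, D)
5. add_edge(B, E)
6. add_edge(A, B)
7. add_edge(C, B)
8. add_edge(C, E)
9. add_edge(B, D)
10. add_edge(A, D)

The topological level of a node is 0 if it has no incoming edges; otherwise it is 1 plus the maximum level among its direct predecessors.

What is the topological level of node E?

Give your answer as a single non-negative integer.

Op 1: add_edge(C, D). Edges now: 1
Op 2: add_edge(A, E). Edges now: 2
Op 3: add_edge(A, C). Edges now: 3
Op 4: add_edge(E, D). Edges now: 4
Op 5: add_edge(B, E). Edges now: 5
Op 6: add_edge(A, B). Edges now: 6
Op 7: add_edge(C, B). Edges now: 7
Op 8: add_edge(C, E). Edges now: 8
Op 9: add_edge(B, D). Edges now: 9
Op 10: add_edge(A, D). Edges now: 10
Compute levels (Kahn BFS):
  sources (in-degree 0): A
  process A: level=0
    A->B: in-degree(B)=1, level(B)>=1
    A->C: in-degree(C)=0, level(C)=1, enqueue
    A->D: in-degree(D)=3, level(D)>=1
    A->E: in-degree(E)=2, level(E)>=1
  process C: level=1
    C->B: in-degree(B)=0, level(B)=2, enqueue
    C->D: in-degree(D)=2, level(D)>=2
    C->E: in-degree(E)=1, level(E)>=2
  process B: level=2
    B->D: in-degree(D)=1, level(D)>=3
    B->E: in-degree(E)=0, level(E)=3, enqueue
  process E: level=3
    E->D: in-degree(D)=0, level(D)=4, enqueue
  process D: level=4
All levels: A:0, B:2, C:1, D:4, E:3
level(E) = 3

Answer: 3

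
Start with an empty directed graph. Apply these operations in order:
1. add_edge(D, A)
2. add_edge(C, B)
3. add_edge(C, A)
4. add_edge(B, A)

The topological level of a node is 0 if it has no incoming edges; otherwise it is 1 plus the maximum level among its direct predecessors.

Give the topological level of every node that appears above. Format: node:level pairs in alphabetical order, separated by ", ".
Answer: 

Op 1: add_edge(D, A). Edges now: 1
Op 2: add_edge(C, B). Edges now: 2
Op 3: add_edge(C, A). Edges now: 3
Op 4: add_edge(B, A). Edges now: 4
Compute levels (Kahn BFS):
  sources (in-degree 0): C, D
  process C: level=0
    C->A: in-degree(A)=2, level(A)>=1
    C->B: in-degree(B)=0, level(B)=1, enqueue
  process D: level=0
    D->A: in-degree(A)=1, level(A)>=1
  process B: level=1
    B->A: in-degree(A)=0, level(A)=2, enqueue
  process A: level=2
All levels: A:2, B:1, C:0, D:0

Answer: A:2, B:1, C:0, D:0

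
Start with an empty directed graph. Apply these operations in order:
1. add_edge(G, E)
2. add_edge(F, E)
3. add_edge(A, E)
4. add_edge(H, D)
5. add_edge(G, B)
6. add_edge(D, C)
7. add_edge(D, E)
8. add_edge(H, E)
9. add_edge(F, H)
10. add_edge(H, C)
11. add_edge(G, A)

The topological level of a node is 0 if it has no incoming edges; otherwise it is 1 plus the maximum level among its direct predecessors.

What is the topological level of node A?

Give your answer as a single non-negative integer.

Op 1: add_edge(G, E). Edges now: 1
Op 2: add_edge(F, E). Edges now: 2
Op 3: add_edge(A, E). Edges now: 3
Op 4: add_edge(H, D). Edges now: 4
Op 5: add_edge(G, B). Edges now: 5
Op 6: add_edge(D, C). Edges now: 6
Op 7: add_edge(D, E). Edges now: 7
Op 8: add_edge(H, E). Edges now: 8
Op 9: add_edge(F, H). Edges now: 9
Op 10: add_edge(H, C). Edges now: 10
Op 11: add_edge(G, A). Edges now: 11
Compute levels (Kahn BFS):
  sources (in-degree 0): F, G
  process F: level=0
    F->E: in-degree(E)=4, level(E)>=1
    F->H: in-degree(H)=0, level(H)=1, enqueue
  process G: level=0
    G->A: in-degree(A)=0, level(A)=1, enqueue
    G->B: in-degree(B)=0, level(B)=1, enqueue
    G->E: in-degree(E)=3, level(E)>=1
  process H: level=1
    H->C: in-degree(C)=1, level(C)>=2
    H->D: in-degree(D)=0, level(D)=2, enqueue
    H->E: in-degree(E)=2, level(E)>=2
  process A: level=1
    A->E: in-degree(E)=1, level(E)>=2
  process B: level=1
  process D: level=2
    D->C: in-degree(C)=0, level(C)=3, enqueue
    D->E: in-degree(E)=0, level(E)=3, enqueue
  process C: level=3
  process E: level=3
All levels: A:1, B:1, C:3, D:2, E:3, F:0, G:0, H:1
level(A) = 1

Answer: 1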